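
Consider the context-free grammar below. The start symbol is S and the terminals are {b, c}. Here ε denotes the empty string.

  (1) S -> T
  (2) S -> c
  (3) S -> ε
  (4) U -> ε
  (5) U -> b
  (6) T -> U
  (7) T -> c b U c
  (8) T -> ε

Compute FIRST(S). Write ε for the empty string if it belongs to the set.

FIRST(U) = {ε, b}
FIRST(T) = {ε, b, c}  (via U)
FIRST(S) = {ε, b, c}  (via T)

{ε, b, c}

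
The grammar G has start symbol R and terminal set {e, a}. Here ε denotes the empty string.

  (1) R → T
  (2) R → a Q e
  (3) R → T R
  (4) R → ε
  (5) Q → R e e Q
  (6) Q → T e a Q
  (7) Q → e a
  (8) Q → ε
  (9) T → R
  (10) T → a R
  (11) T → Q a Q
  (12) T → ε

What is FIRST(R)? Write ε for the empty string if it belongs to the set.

{ε, a, e}

FIRST(R) = {ε, a, e}  (via T, T R)
FIRST(Q) = {ε, a, e}  (via R e e Q, T e a Q)
FIRST(T) = {ε, a, e}  (via R, Q a Q)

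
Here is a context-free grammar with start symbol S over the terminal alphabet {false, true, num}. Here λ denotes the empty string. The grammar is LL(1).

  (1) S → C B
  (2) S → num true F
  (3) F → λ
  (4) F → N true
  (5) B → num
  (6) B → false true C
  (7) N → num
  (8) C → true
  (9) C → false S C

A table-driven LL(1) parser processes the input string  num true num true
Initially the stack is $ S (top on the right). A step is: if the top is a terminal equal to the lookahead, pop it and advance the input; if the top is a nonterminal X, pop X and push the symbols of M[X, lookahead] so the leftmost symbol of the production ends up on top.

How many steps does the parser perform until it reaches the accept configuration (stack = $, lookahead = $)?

     Stack         Input                Action
  1  $ S           num true num true $  expand S → num true F
  2  $ F true num  num true num true $  match num
  3  $ F true      true num true $      match true
  4  $ F           num true $           expand F → N true
  5  $ true N      num true $           expand N → num
  6  $ true num    num true $           match num
  7  $ true        true $               match true
Accept reached after 7 steps.

7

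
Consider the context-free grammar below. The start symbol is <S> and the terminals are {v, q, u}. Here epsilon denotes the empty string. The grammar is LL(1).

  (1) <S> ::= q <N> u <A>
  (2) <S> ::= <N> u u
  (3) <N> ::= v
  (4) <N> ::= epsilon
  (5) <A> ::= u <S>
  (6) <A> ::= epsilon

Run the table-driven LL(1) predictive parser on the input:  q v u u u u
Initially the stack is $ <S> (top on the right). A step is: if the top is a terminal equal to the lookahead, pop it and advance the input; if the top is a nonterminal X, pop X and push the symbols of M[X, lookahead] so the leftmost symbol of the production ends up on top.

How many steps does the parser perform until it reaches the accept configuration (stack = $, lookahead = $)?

11

      Stack          Input          Action
   1  $ <S>          q v u u u u $  expand <S> ::= q <N> u <A>
   2  $ <A> u <N> q  q v u u u u $  match q
   3  $ <A> u <N>    v u u u u $    expand <N> ::= v
   4  $ <A> u v      v u u u u $    match v
   5  $ <A> u        u u u u $      match u
   6  $ <A>          u u u $        expand <A> ::= u <S>
   7  $ <S> u        u u u $        match u
   8  $ <S>          u u $          expand <S> ::= <N> u u
   9  $ u u <N>      u u $          expand <N> ::= epsilon
  10  $ u u          u u $          match u
  11  $ u            u $            match u
Accept reached after 11 steps.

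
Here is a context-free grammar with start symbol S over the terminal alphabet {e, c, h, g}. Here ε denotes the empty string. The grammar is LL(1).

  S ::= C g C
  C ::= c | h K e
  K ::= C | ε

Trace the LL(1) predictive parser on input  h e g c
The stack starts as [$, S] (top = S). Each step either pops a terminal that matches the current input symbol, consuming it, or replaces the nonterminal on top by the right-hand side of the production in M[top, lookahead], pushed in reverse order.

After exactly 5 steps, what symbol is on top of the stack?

g

step 1: stack=$ S  input=h e g c $  — expand S ::= C g C
step 2: stack=$ C g C  input=h e g c $  — expand C ::= h K e
step 3: stack=$ C g e K h  input=h e g c $  — match h
step 4: stack=$ C g e K  input=e g c $  — expand K ::= ε
step 5: stack=$ C g e  input=e g c $  — match e
Stack after step 5: $ C g (top = g).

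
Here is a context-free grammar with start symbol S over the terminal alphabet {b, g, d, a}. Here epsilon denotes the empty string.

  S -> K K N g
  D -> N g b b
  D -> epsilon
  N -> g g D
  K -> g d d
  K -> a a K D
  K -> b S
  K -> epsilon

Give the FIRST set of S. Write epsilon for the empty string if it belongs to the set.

{a, b, g}

FIRST(N): from N->g g D we get {g}. So FIRST(N) = {g}.
FIRST(K): from K->g d d we get {g}; from K->a a K D we get {a}; from K->b S we get {b}; from K->epsilon we get {epsilon}. So FIRST(K) = {epsilon, a, b, g}.
FIRST(S): from S->K K N g we get {a, b, g}. So FIRST(S) = {a, b, g}.
FIRST(D): from D->N g b b we get {g}; from D->epsilon we get {epsilon}. So FIRST(D) = {epsilon, g}.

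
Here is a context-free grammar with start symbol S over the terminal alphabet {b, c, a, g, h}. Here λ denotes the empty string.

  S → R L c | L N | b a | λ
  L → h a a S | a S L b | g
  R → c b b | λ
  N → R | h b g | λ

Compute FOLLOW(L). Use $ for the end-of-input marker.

{$, a, b, c, g, h}

FIRST(L): from L→h a a S we get {h}; from L→a S L b we get {a}; from L→g we get {g}. So FIRST(L) = {a, g, h}.
FIRST(R): from R→c b b we get {c}; from R→λ we get {λ}. So FIRST(R) = {λ, c}.
FIRST(S): from S→R L c we get {a, c, g, h}; from S→L N we get {a, g, h}; from S→b a we get {b}; from S→λ we get {λ}. So FIRST(S) = {λ, a, b, c, g, h}.
FIRST(N): from N→R we get {λ, c}; from N→h b g we get {h}; from N→λ we get {λ}. So FIRST(N) = {λ, c, h}.
FOLLOW(S) includes $ since S is the start symbol.
FOLLOW(S): in L→h a a S, the suffix after S is empty, so FOLLOW(S) ⊇ FOLLOW(L) = {$, a, b, c, g, h}; in L→a S L b, S is followed by L b with FIRST {a, g, h}. Thus FOLLOW(S) = {$, a, b, c, g, h}.
FOLLOW(L): in S→R L c, L is followed by c with FIRST {c}; in S→L N, L is followed by N with FIRST {λ, c, h}; in S→L N, the suffix after L is nullable, so FOLLOW(L) ⊇ FOLLOW(S) = {$, a, b, c, g, h}; in L→a S L b, L is followed by b with FIRST {b}. Thus FOLLOW(L) = {$, a, b, c, g, h}.
FOLLOW(N): in S→L N, the suffix after N is empty, so FOLLOW(N) ⊇ FOLLOW(S) = {$, a, b, c, g, h}. Thus FOLLOW(N) = {$, a, b, c, g, h}.
FOLLOW(R): in S→R L c, R is followed by L c with FIRST {a, g, h}; in N→R, the suffix after R is empty, so FOLLOW(R) ⊇ FOLLOW(N) = {$, a, b, c, g, h}. Thus FOLLOW(R) = {$, a, b, c, g, h}.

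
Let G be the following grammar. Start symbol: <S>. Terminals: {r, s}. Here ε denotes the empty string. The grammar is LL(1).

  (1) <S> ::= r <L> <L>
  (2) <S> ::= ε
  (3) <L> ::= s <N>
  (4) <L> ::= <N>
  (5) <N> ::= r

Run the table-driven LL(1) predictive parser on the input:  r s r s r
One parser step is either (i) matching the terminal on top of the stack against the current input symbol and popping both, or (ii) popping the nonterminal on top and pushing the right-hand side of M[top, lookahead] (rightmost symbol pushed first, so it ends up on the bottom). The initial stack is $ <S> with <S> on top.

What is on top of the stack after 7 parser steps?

s

step 1: stack=$ <S>  input=r s r s r $  — expand <S> ::= r <L> <L>
step 2: stack=$ <L> <L> r  input=r s r s r $  — match r
step 3: stack=$ <L> <L>  input=s r s r $  — expand <L> ::= s <N>
step 4: stack=$ <L> <N> s  input=s r s r $  — match s
step 5: stack=$ <L> <N>  input=r s r $  — expand <N> ::= r
step 6: stack=$ <L> r  input=r s r $  — match r
step 7: stack=$ <L>  input=s r $  — expand <L> ::= s <N>
Stack after step 7: $ <N> s (top = s).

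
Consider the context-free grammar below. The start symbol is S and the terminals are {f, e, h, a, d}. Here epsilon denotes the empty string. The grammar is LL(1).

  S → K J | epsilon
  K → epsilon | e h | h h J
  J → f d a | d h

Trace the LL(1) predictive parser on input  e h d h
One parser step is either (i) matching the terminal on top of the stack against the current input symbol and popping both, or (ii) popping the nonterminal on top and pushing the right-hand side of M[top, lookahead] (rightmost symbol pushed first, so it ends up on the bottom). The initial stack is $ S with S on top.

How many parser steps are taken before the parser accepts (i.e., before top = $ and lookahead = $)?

     Stack    Input      Action
  1  $ S      e h d h $  expand S → K J
  2  $ J K    e h d h $  expand K → e h
  3  $ J h e  e h d h $  match e
  4  $ J h    h d h $    match h
  5  $ J      d h $      expand J → d h
  6  $ h d    d h $      match d
  7  $ h      h $        match h
Accept reached after 7 steps.

7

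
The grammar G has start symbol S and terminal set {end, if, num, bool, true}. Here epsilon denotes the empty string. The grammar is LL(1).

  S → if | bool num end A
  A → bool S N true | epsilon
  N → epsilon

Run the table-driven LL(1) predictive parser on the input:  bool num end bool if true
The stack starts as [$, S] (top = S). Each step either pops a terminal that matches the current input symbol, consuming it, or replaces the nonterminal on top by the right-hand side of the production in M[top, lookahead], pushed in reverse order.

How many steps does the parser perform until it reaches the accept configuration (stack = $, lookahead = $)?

step 1: stack=$ S  input=bool num end bool if true $  — expand S → bool num end A
step 2: stack=$ A end num bool  input=bool num end bool if true $  — match bool
step 3: stack=$ A end num  input=num end bool if true $  — match num
step 4: stack=$ A end  input=end bool if true $  — match end
step 5: stack=$ A  input=bool if true $  — expand A → bool S N true
step 6: stack=$ true N S bool  input=bool if true $  — match bool
step 7: stack=$ true N S  input=if true $  — expand S → if
step 8: stack=$ true N if  input=if true $  — match if
step 9: stack=$ true N  input=true $  — expand N → epsilon
step 10: stack=$ true  input=true $  — match true
Accept reached after 10 steps.

10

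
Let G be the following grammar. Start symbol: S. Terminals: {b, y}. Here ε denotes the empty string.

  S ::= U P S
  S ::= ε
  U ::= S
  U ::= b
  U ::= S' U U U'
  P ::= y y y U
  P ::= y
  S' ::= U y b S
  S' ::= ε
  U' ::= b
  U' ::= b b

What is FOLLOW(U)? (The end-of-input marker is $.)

{$, b, y}

FIRST(P): from P::=y y y U we get {y}; from P::=y we get {y}. So FIRST(P) = {y}.
FIRST(U'): from U'::=b we get {b}; from U'::=b b we get {b}. So FIRST(U') = {b}.
FIRST(S): from S::=U P S we get {b, y}; from S::=ε we get {ε}. So FIRST(S) = {ε, b, y}.
FIRST(U): from U::=S we get {ε, b, y}; from U::=b we get {b}; from U::=S' U U U' we get {b, y}. So FIRST(U) = {ε, b, y}.
FIRST(S'): from S'::=U y b S we get {b, y}; from S'::=ε we get {ε}. So FIRST(S') = {ε, b, y}.
FOLLOW(S) includes $ since S is the start symbol.
FOLLOW(S'): in U::=S' U U U', S' is followed by U U U' with FIRST {b, y}. Thus FOLLOW(S') = {b, y}.
FOLLOW(S): in S::=U P S, the suffix after S is empty (adds nothing new); in U::=S, the suffix after S is empty, so FOLLOW(S) ⊇ FOLLOW(U) = {$, b, y}; in S'::=U y b S, the suffix after S is empty, so FOLLOW(S) ⊇ FOLLOW(S') = {b, y}. Thus FOLLOW(S) = {$, b, y}.
FOLLOW(P): in S::=U P S, P is followed by S with FIRST {ε, b, y}; in S::=U P S, the suffix after P is nullable, so FOLLOW(P) ⊇ FOLLOW(S) = {$, b, y}. Thus FOLLOW(P) = {$, b, y}.
FOLLOW(U): in S::=U P S, U is followed by P S with FIRST {y}; in U::=S' U U U' (occurrence 1), U is followed by U U' with FIRST {b, y}; in U::=S' U U U' (occurrence 2), U is followed by U' with FIRST {b}; in P::=y y y U, the suffix after U is empty, so FOLLOW(U) ⊇ FOLLOW(P) = {$, b, y}; in S'::=U y b S, U is followed by y b S with FIRST {y}. Thus FOLLOW(U) = {$, b, y}.
FOLLOW(U'): in U::=S' U U U', the suffix after U' is empty, so FOLLOW(U') ⊇ FOLLOW(U) = {$, b, y}. Thus FOLLOW(U') = {$, b, y}.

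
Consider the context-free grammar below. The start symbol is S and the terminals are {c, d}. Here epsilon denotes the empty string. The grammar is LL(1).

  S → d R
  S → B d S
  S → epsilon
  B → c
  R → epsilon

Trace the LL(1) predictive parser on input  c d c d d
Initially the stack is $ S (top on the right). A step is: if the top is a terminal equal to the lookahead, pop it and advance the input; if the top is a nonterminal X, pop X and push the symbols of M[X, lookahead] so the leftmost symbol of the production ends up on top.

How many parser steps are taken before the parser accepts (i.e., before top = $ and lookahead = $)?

11

      Stack    Input        Action
   1  $ S      c d c d d $  expand S → B d S
   2  $ S d B  c d c d d $  expand B → c
   3  $ S d c  c d c d d $  match c
   4  $ S d    d c d d $    match d
   5  $ S      c d d $      expand S → B d S
   6  $ S d B  c d d $      expand B → c
   7  $ S d c  c d d $      match c
   8  $ S d    d d $        match d
   9  $ S      d $          expand S → d R
  10  $ R d    d $          match d
  11  $ R      $            expand R → epsilon
Accept reached after 11 steps.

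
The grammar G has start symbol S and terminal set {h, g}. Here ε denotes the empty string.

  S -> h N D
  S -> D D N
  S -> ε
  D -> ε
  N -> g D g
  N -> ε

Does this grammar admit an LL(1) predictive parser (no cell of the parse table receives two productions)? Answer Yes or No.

No

FIRST(S) = {ε, g, h}
FIRST(D) = {ε}
FIRST(N) = {ε, g}
FOLLOW(S) = {$}
FOLLOW(D) = {$, g}
FOLLOW(N) = {$}
Cell M[S, $] receives both S -> D D N and S -> ε — the grammar is not LL(1).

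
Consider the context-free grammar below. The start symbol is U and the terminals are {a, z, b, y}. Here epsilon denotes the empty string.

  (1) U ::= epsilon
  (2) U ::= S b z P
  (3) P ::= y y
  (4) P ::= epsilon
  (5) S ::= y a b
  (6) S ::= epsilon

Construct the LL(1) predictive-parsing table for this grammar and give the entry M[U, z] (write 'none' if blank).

FIRST(P): from P::=y y we get {y}; from P::=epsilon we get {epsilon}. So FIRST(P) = {epsilon, y}.
FIRST(S): from S::=y a b we get {y}; from S::=epsilon we get {epsilon}. So FIRST(S) = {epsilon, y}.
FIRST(U): from U::=epsilon we get {epsilon}; from U::=S b z P we get {b, y}. So FIRST(U) = {epsilon, b, y}.
FOLLOW(U) includes $ since U is the start symbol.
FOLLOW(U): U appears on no right-hand side. Thus FOLLOW(U) = {$}.
For U ::= epsilon: FIRST(epsilon) = {epsilon}, so it goes in M[U, t] for t ∈ {}; since epsilon ∈ FIRST, also for every t ∈ FOLLOW(U) = {$}.
For U ::= S b z P: FIRST(S b z P) = {b, y}, so it goes in M[U, t] for t ∈ {b, y}.
None of these place a production in M[U, z].

none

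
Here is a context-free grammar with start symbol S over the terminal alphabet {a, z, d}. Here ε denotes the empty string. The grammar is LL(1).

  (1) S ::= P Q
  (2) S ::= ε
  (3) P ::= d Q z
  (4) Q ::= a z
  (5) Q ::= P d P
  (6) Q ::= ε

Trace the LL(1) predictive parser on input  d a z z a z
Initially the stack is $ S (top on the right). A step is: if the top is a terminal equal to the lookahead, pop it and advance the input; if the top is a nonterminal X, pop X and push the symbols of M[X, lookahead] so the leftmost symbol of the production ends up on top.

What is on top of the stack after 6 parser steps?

step 1: stack=$ S  input=d a z z a z $  — expand S ::= P Q
step 2: stack=$ Q P  input=d a z z a z $  — expand P ::= d Q z
step 3: stack=$ Q z Q d  input=d a z z a z $  — match d
step 4: stack=$ Q z Q  input=a z z a z $  — expand Q ::= a z
step 5: stack=$ Q z z a  input=a z z a z $  — match a
step 6: stack=$ Q z z  input=z z a z $  — match z
Stack after step 6: $ Q z (top = z).

z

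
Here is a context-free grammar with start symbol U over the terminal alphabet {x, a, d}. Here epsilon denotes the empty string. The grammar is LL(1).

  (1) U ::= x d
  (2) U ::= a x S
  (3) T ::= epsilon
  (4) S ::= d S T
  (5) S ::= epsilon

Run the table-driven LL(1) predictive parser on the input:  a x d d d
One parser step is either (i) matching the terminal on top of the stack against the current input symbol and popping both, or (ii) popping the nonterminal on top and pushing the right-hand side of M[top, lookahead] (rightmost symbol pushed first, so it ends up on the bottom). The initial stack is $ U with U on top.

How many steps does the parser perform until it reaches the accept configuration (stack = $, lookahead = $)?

13

step 1: stack=$ U  input=a x d d d $  — expand U ::= a x S
step 2: stack=$ S x a  input=a x d d d $  — match a
step 3: stack=$ S x  input=x d d d $  — match x
step 4: stack=$ S  input=d d d $  — expand S ::= d S T
step 5: stack=$ T S d  input=d d d $  — match d
step 6: stack=$ T S  input=d d $  — expand S ::= d S T
step 7: stack=$ T T S d  input=d d $  — match d
step 8: stack=$ T T S  input=d $  — expand S ::= d S T
step 9: stack=$ T T T S d  input=d $  — match d
step 10: stack=$ T T T S  input=$  — expand S ::= epsilon
step 11: stack=$ T T T  input=$  — expand T ::= epsilon
step 12: stack=$ T T  input=$  — expand T ::= epsilon
step 13: stack=$ T  input=$  — expand T ::= epsilon
Accept reached after 13 steps.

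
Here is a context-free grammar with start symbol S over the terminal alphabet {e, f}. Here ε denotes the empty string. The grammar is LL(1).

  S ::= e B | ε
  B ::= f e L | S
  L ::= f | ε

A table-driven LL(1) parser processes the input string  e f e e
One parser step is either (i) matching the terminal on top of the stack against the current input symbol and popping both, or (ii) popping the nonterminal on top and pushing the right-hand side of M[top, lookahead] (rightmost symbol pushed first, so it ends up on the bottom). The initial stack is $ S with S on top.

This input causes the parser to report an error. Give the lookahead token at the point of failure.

e

     Stack    Input      Action
  1  $ S      e f e e $  expand S ::= e B
  2  $ B e    e f e e $  match e
  3  $ B      f e e $    expand B ::= f e L
  4  $ L e f  f e e $    match f
  5  $ L e    e e $      match e
  6  $ L      e $        error: M[L, e] is empty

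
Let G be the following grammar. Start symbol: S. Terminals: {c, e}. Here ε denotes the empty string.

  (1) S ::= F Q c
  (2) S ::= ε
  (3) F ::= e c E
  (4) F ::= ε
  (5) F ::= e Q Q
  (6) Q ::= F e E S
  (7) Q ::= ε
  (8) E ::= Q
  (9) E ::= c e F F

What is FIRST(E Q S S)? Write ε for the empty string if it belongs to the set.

{ε, c, e}

FIRST(F) = {ε, e}
FIRST(Q) = {ε, e}  (via F e E S)
FIRST(S) = {ε, c, e}  (via F Q c)
FIRST(E) = {ε, c, e}  (via Q)
FIRST(E Q S S): take FIRST of each symbol in turn, carrying on past any symbol whose FIRST contains ε; result {ε, c, e}.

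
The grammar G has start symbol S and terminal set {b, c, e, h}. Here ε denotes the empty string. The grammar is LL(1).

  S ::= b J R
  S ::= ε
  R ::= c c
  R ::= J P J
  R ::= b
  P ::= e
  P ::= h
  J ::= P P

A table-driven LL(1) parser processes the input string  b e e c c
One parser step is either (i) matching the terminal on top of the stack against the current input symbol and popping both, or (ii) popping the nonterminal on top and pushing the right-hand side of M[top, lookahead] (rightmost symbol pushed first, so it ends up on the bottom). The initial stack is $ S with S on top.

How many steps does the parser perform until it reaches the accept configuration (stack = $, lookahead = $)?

10

step 1: stack=$ S  input=b e e c c $  — expand S ::= b J R
step 2: stack=$ R J b  input=b e e c c $  — match b
step 3: stack=$ R J  input=e e c c $  — expand J ::= P P
step 4: stack=$ R P P  input=e e c c $  — expand P ::= e
step 5: stack=$ R P e  input=e e c c $  — match e
step 6: stack=$ R P  input=e c c $  — expand P ::= e
step 7: stack=$ R e  input=e c c $  — match e
step 8: stack=$ R  input=c c $  — expand R ::= c c
step 9: stack=$ c c  input=c c $  — match c
step 10: stack=$ c  input=c $  — match c
Accept reached after 10 steps.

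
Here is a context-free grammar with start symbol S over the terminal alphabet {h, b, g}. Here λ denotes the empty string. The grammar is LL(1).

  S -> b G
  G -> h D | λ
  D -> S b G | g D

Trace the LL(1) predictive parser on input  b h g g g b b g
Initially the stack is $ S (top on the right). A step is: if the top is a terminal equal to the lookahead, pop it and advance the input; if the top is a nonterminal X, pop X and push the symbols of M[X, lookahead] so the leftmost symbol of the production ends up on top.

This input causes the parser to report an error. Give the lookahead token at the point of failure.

g

step 1: stack=$ S  input=b h g g g b b g $  — expand S -> b G
step 2: stack=$ G b  input=b h g g g b b g $  — match b
step 3: stack=$ G  input=h g g g b b g $  — expand G -> h D
step 4: stack=$ D h  input=h g g g b b g $  — match h
step 5: stack=$ D  input=g g g b b g $  — expand D -> g D
step 6: stack=$ D g  input=g g g b b g $  — match g
step 7: stack=$ D  input=g g b b g $  — expand D -> g D
step 8: stack=$ D g  input=g g b b g $  — match g
step 9: stack=$ D  input=g b b g $  — expand D -> g D
step 10: stack=$ D g  input=g b b g $  — match g
step 11: stack=$ D  input=b b g $  — expand D -> S b G
step 12: stack=$ G b S  input=b b g $  — expand S -> b G
step 13: stack=$ G b G b  input=b b g $  — match b
step 14: stack=$ G b G  input=b g $  — expand G -> λ
step 15: stack=$ G b  input=b g $  — match b
step 16: stack=$ G  input=g $  — error: M[G, g] is empty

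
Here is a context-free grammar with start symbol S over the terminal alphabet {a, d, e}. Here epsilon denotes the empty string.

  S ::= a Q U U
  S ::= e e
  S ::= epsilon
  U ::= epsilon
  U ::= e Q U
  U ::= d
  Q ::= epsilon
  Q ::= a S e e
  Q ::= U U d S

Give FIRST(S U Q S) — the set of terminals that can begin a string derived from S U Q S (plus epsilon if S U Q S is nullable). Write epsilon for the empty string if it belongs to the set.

{epsilon, a, d, e}

FIRST(S): from S::=a Q U U we get {a}; from S::=e e we get {e}; from S::=epsilon we get {epsilon}. So FIRST(S) = {epsilon, a, e}.
FIRST(U): from U::=epsilon we get {epsilon}; from U::=e Q U we get {e}; from U::=d we get {d}. So FIRST(U) = {epsilon, d, e}.
FIRST(Q): from Q::=epsilon we get {epsilon}; from Q::=a S e e we get {a}; from Q::=U U d S we get {d, e}. So FIRST(Q) = {epsilon, a, d, e}.
FIRST(S U Q S): take FIRST of each symbol in turn, carrying on past any symbol whose FIRST contains epsilon; result {epsilon, a, d, e}.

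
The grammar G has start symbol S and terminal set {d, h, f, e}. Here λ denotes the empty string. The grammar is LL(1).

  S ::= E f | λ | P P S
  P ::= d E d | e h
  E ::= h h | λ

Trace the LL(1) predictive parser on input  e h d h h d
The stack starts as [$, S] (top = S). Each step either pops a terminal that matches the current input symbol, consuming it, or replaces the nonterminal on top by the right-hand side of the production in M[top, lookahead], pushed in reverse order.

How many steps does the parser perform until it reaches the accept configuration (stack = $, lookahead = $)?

11

      Stack      Input          Action
   1  $ S        e h d h h d $  expand S ::= P P S
   2  $ S P P    e h d h h d $  expand P ::= e h
   3  $ S P h e  e h d h h d $  match e
   4  $ S P h    h d h h d $    match h
   5  $ S P      d h h d $      expand P ::= d E d
   6  $ S d E d  d h h d $      match d
   7  $ S d E    h h d $        expand E ::= h h
   8  $ S d h h  h h d $        match h
   9  $ S d h    h d $          match h
  10  $ S d      d $            match d
  11  $ S        $              expand S ::= λ
Accept reached after 11 steps.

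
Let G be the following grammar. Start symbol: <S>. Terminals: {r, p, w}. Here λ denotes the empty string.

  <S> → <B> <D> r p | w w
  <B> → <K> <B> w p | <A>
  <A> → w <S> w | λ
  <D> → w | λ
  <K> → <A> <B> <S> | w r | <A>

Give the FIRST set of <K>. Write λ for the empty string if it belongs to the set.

FIRST(<A>): from <A>→w <S> w we get {w}; from <A>→λ we get {λ}. So FIRST(<A>) = {λ, w}.
FIRST(<D>): from <D>→w we get {w}; from <D>→λ we get {λ}. So FIRST(<D>) = {λ, w}.
FIRST(<S>): from <S>→<B> <D> r p we get {r, w}; from <S>→w w we get {w}. So FIRST(<S>) = {r, w}.
FIRST(<B>): from <B>→<K> <B> w p we get {r, w}; from <B>→<A> we get {λ, w}. So FIRST(<B>) = {λ, r, w}.
FIRST(<K>): from <K>→<A> <B> <S> we get {r, w}; from <K>→w r we get {w}; from <K>→<A> we get {λ, w}. So FIRST(<K>) = {λ, r, w}.

{λ, r, w}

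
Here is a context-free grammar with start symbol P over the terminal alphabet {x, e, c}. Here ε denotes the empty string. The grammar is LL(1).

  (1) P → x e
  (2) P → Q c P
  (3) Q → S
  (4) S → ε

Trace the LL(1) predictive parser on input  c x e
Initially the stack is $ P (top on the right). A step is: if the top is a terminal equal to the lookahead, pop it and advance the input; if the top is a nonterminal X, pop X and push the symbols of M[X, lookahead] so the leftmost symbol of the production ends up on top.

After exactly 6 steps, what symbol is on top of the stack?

e

step 1: stack=$ P  input=c x e $  — expand P → Q c P
step 2: stack=$ P c Q  input=c x e $  — expand Q → S
step 3: stack=$ P c S  input=c x e $  — expand S → ε
step 4: stack=$ P c  input=c x e $  — match c
step 5: stack=$ P  input=x e $  — expand P → x e
step 6: stack=$ e x  input=x e $  — match x
Stack after step 6: $ e (top = e).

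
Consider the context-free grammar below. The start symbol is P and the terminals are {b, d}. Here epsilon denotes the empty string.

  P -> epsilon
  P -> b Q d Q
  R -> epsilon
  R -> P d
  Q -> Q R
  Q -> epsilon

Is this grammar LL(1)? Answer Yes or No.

No

FIRST(P) = {epsilon, b}
FIRST(R) = {epsilon, b, d}
FIRST(Q) = {epsilon, b, d}
FOLLOW(P) = {$, d}
FOLLOW(R) = {$, b, d}
FOLLOW(Q) = {$, b, d}
Cell M[Q, $] receives both Q -> Q R and Q -> epsilon — the grammar is not LL(1).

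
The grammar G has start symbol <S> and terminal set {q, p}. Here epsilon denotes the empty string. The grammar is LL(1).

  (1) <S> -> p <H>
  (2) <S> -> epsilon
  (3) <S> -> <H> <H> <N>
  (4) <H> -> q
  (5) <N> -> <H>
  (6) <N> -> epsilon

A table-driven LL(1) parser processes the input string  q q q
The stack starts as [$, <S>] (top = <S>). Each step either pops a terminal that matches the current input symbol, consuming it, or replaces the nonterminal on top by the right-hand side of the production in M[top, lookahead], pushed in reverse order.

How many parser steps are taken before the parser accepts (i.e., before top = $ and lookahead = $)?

step 1: stack=$ <S>  input=q q q $  — expand <S> -> <H> <H> <N>
step 2: stack=$ <N> <H> <H>  input=q q q $  — expand <H> -> q
step 3: stack=$ <N> <H> q  input=q q q $  — match q
step 4: stack=$ <N> <H>  input=q q $  — expand <H> -> q
step 5: stack=$ <N> q  input=q q $  — match q
step 6: stack=$ <N>  input=q $  — expand <N> -> <H>
step 7: stack=$ <H>  input=q $  — expand <H> -> q
step 8: stack=$ q  input=q $  — match q
Accept reached after 8 steps.

8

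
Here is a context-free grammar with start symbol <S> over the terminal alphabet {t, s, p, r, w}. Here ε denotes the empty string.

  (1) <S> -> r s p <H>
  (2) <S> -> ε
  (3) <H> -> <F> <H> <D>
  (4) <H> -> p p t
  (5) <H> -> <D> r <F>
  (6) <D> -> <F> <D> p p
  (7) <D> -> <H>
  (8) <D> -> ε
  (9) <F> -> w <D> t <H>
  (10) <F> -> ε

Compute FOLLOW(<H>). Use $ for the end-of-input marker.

FIRST(<S>): from <S>->r s p <H> we get {r}; from <S>->ε we get {ε}. So FIRST(<S>) = {ε, r}.
FIRST(<F>): from <F>->w <D> t <H> we get {w}; from <F>->ε we get {ε}. So FIRST(<F>) = {ε, w}.
FIRST(<H>): from <H>-><F> <H> <D> we get {p, r, w}; from <H>->p p t we get {p}; from <H>-><D> r <F> we get {p, r, w}. So FIRST(<H>) = {p, r, w}.
FIRST(<D>): from <D>-><F> <D> p p we get {p, r, w}; from <D>-><H> we get {p, r, w}; from <D>->ε we get {ε}. So FIRST(<D>) = {ε, p, r, w}.
FOLLOW(<S>) includes $ since <S> is the start symbol.
FOLLOW(<S>): <S> appears on no right-hand side. Thus FOLLOW(<S>) = {$}.
FOLLOW(<H>): in <S>->r s p <H>, the suffix after <H> is empty, so FOLLOW(<H>) ⊇ FOLLOW(<S>) = {$}; in <H>-><F> <H> <D>, <H> is followed by <D> with FIRST {ε, p, r, w}; in <H>-><F> <H> <D>, the suffix after <H> is nullable (adds nothing new); in <D>-><H>, the suffix after <H> is empty, so FOLLOW(<H>) ⊇ FOLLOW(<D>) = {$, p, r, t, w}; in <F>->w <D> t <H>, the suffix after <H> is empty, so FOLLOW(<H>) ⊇ FOLLOW(<F>) = {$, p, r, t, w}. Thus FOLLOW(<H>) = {$, p, r, t, w}.
FOLLOW(<D>): in <H>-><F> <H> <D>, the suffix after <D> is empty, so FOLLOW(<D>) ⊇ FOLLOW(<H>) = {$, p, r, t, w}; in <H>-><D> r <F>, <D> is followed by r <F> with FIRST {r}; in <D>-><F> <D> p p, <D> is followed by p p with FIRST {p}; in <F>->w <D> t <H>, <D> is followed by t <H> with FIRST {t}. Thus FOLLOW(<D>) = {$, p, r, t, w}.
FOLLOW(<F>): in <H>-><F> <H> <D>, <F> is followed by <H> <D> with FIRST {p, r, w}; in <H>-><D> r <F>, the suffix after <F> is empty, so FOLLOW(<F>) ⊇ FOLLOW(<H>) = {$, p, r, t, w}; in <D>-><F> <D> p p, <F> is followed by <D> p p with FIRST {p, r, w}. Thus FOLLOW(<F>) = {$, p, r, t, w}.

{$, p, r, t, w}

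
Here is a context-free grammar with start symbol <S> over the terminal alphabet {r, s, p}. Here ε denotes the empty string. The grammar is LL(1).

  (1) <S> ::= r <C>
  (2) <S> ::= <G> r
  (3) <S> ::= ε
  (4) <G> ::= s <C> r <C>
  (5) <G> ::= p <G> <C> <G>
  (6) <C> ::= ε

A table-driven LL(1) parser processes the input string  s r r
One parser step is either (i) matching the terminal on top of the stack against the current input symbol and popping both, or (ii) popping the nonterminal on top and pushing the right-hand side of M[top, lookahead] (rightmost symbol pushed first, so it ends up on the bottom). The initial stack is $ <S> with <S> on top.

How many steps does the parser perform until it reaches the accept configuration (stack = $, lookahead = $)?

7

     Stack            Input    Action
  1  $ <S>            s r r $  expand <S> ::= <G> r
  2  $ r <G>          s r r $  expand <G> ::= s <C> r <C>
  3  $ r <C> r <C> s  s r r $  match s
  4  $ r <C> r <C>    r r $    expand <C> ::= ε
  5  $ r <C> r        r r $    match r
  6  $ r <C>          r $      expand <C> ::= ε
  7  $ r              r $      match r
Accept reached after 7 steps.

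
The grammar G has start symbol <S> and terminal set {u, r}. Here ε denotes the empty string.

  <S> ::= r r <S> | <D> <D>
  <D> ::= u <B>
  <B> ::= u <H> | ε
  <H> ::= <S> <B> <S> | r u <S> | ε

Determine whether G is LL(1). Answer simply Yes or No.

FIRST(<S>) = {r, u}
FIRST(<D>) = {u}
FIRST(<B>) = {ε, u}
FIRST(<H>) = {ε, r, u}
FOLLOW(<S>) = {$, r, u}
FOLLOW(<D>) = {$, r, u}
FOLLOW(<B>) = {$, r, u}
FOLLOW(<H>) = {$, r, u}
Cell M[<B>, u] receives both <B> ::= u <H> and <B> ::= ε — the grammar is not LL(1).

No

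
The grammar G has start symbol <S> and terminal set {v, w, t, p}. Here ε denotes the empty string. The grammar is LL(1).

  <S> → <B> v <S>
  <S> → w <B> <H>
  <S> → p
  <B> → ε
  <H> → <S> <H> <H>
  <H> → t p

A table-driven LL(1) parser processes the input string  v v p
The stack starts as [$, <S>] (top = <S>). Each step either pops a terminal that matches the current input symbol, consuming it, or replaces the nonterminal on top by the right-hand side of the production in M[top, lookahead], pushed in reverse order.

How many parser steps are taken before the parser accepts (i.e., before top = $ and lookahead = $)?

     Stack        Input    Action
  1  $ <S>        v v p $  expand <S> → <B> v <S>
  2  $ <S> v <B>  v v p $  expand <B> → ε
  3  $ <S> v      v v p $  match v
  4  $ <S>        v p $    expand <S> → <B> v <S>
  5  $ <S> v <B>  v p $    expand <B> → ε
  6  $ <S> v      v p $    match v
  7  $ <S>        p $      expand <S> → p
  8  $ p          p $      match p
Accept reached after 8 steps.

8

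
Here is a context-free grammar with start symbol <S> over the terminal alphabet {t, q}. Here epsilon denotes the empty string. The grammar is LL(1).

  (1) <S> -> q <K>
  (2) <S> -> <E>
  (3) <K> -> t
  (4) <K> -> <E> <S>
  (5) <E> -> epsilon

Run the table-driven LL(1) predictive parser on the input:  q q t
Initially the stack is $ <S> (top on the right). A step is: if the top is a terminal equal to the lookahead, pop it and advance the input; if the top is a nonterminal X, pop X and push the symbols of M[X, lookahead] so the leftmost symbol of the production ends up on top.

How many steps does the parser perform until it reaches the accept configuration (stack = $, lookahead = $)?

8

     Stack      Input    Action
  1  $ <S>      q q t $  expand <S> -> q <K>
  2  $ <K> q    q q t $  match q
  3  $ <K>      q t $    expand <K> -> <E> <S>
  4  $ <S> <E>  q t $    expand <E> -> epsilon
  5  $ <S>      q t $    expand <S> -> q <K>
  6  $ <K> q    q t $    match q
  7  $ <K>      t $      expand <K> -> t
  8  $ t        t $      match t
Accept reached after 8 steps.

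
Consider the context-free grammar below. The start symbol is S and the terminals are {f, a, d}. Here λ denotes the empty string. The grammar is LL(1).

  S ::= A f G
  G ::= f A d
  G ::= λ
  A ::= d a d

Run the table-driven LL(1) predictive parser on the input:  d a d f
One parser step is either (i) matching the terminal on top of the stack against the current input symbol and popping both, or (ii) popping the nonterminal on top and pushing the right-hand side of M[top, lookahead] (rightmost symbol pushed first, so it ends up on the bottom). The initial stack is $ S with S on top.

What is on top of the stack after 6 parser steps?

step 1: stack=$ S  input=d a d f $  — expand S ::= A f G
step 2: stack=$ G f A  input=d a d f $  — expand A ::= d a d
step 3: stack=$ G f d a d  input=d a d f $  — match d
step 4: stack=$ G f d a  input=a d f $  — match a
step 5: stack=$ G f d  input=d f $  — match d
step 6: stack=$ G f  input=f $  — match f
Stack after step 6: $ G (top = G).

G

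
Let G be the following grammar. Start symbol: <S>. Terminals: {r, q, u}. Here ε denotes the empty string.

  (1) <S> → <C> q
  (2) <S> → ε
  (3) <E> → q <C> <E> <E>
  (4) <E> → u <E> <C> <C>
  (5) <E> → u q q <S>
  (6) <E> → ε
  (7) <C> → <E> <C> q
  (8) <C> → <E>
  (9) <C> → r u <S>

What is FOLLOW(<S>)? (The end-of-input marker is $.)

FIRST(<E>) = {ε, q, u}
FIRST(<C>) = {ε, q, r, u}  (via <E> <C> q, <E>)
FIRST(<S>) = {ε, q, r, u}  (via <C> q)
FOLLOW(<S>) includes $ since <S> is the start symbol.
FOLLOW(<S>): in <E>→u q q <S>, the suffix after <S> is empty, so FOLLOW(<S>) ⊇ FOLLOW(<E>) = {q, r, u}; in <C>→r u <S>, the suffix after <S> is empty, so FOLLOW(<S>) ⊇ FOLLOW(<C>) = {q, r, u}. Thus FOLLOW(<S>) = {$, q, r, u}.
FOLLOW(<E>): in <E>→q <C> <E> <E> (occurrence 1), <E> is followed by <E> with FIRST {ε, q, u}; in <E>→q <C> <E> <E> (occurrence 1), the suffix after <E> is nullable (adds nothing new); in <E>→q <C> <E> <E> (occurrence 2), the suffix after <E> is empty (adds nothing new); in <E>→u <E> <C> <C>, <E> is followed by <C> <C> with FIRST {ε, q, r, u}; in <E>→u <E> <C> <C>, the suffix after <E> is nullable (adds nothing new); in <C>→<E> <C> q, <E> is followed by <C> q with FIRST {q, r, u}; in <C>→<E>, the suffix after <E> is empty, so FOLLOW(<E>) ⊇ FOLLOW(<C>) = {q, r, u}. Thus FOLLOW(<E>) = {q, r, u}.
FOLLOW(<C>): in <S>→<C> q, <C> is followed by q with FIRST {q}; in <E>→q <C> <E> <E>, <C> is followed by <E> <E> with FIRST {ε, q, u}; in <E>→q <C> <E> <E>, the suffix after <C> is nullable, so FOLLOW(<C>) ⊇ FOLLOW(<E>) = {q, r, u}; in <E>→u <E> <C> <C> (occurrence 1), <C> is followed by <C> with FIRST {ε, q, r, u}; in <E>→u <E> <C> <C> (occurrence 1), the suffix after <C> is nullable, so FOLLOW(<C>) ⊇ FOLLOW(<E>) = {q, r, u}; in <E>→u <E> <C> <C> (occurrence 2), the suffix after <C> is empty, so FOLLOW(<C>) ⊇ FOLLOW(<E>) = {q, r, u}; in <C>→<E> <C> q, <C> is followed by q with FIRST {q}. Thus FOLLOW(<C>) = {q, r, u}.

{$, q, r, u}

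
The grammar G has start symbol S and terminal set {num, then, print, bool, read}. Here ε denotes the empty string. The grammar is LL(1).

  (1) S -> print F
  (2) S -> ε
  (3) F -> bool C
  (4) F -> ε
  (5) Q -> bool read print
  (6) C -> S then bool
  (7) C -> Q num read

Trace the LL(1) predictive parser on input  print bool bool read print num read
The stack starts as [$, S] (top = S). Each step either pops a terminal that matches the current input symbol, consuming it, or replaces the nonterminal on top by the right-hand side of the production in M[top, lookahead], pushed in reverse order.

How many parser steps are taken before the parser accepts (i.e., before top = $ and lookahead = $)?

11

step 1: stack=$ S  input=print bool bool read print num read $  — expand S -> print F
step 2: stack=$ F print  input=print bool bool read print num read $  — match print
step 3: stack=$ F  input=bool bool read print num read $  — expand F -> bool C
step 4: stack=$ C bool  input=bool bool read print num read $  — match bool
step 5: stack=$ C  input=bool read print num read $  — expand C -> Q num read
step 6: stack=$ read num Q  input=bool read print num read $  — expand Q -> bool read print
step 7: stack=$ read num print read bool  input=bool read print num read $  — match bool
step 8: stack=$ read num print read  input=read print num read $  — match read
step 9: stack=$ read num print  input=print num read $  — match print
step 10: stack=$ read num  input=num read $  — match num
step 11: stack=$ read  input=read $  — match read
Accept reached after 11 steps.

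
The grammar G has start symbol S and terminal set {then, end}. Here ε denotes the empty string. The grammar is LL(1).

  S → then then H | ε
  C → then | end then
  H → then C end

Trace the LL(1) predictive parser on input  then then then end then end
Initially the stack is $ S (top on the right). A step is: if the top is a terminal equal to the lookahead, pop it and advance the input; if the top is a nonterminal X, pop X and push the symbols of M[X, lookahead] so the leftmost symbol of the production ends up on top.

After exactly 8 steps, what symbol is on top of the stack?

step 1: stack=$ S  input=then then then end then end $  — expand S → then then H
step 2: stack=$ H then then  input=then then then end then end $  — match then
step 3: stack=$ H then  input=then then end then end $  — match then
step 4: stack=$ H  input=then end then end $  — expand H → then C end
step 5: stack=$ end C then  input=then end then end $  — match then
step 6: stack=$ end C  input=end then end $  — expand C → end then
step 7: stack=$ end then end  input=end then end $  — match end
step 8: stack=$ end then  input=then end $  — match then
Stack after step 8: $ end (top = end).

end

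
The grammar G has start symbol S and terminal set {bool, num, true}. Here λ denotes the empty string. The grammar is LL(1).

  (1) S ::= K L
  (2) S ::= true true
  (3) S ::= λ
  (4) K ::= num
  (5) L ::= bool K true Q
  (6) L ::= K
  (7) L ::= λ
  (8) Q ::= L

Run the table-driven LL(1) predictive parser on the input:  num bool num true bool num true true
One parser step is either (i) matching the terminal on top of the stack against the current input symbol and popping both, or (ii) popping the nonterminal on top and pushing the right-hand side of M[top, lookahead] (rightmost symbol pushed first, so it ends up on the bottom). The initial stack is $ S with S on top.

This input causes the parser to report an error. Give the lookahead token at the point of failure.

step 1: stack=$ S  input=num bool num true bool num true true $  — expand S ::= K L
step 2: stack=$ L K  input=num bool num true bool num true true $  — expand K ::= num
step 3: stack=$ L num  input=num bool num true bool num true true $  — match num
step 4: stack=$ L  input=bool num true bool num true true $  — expand L ::= bool K true Q
step 5: stack=$ Q true K bool  input=bool num true bool num true true $  — match bool
step 6: stack=$ Q true K  input=num true bool num true true $  — expand K ::= num
step 7: stack=$ Q true num  input=num true bool num true true $  — match num
step 8: stack=$ Q true  input=true bool num true true $  — match true
step 9: stack=$ Q  input=bool num true true $  — expand Q ::= L
step 10: stack=$ L  input=bool num true true $  — expand L ::= bool K true Q
step 11: stack=$ Q true K bool  input=bool num true true $  — match bool
step 12: stack=$ Q true K  input=num true true $  — expand K ::= num
step 13: stack=$ Q true num  input=num true true $  — match num
step 14: stack=$ Q true  input=true true $  — match true
step 15: stack=$ Q  input=true $  — error: M[Q, true] is empty

true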